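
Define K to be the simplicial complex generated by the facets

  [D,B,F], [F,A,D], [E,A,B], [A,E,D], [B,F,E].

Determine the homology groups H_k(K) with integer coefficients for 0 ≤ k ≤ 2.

H_0 ≅ Z,  H_1 ≅ Z,  H_2 = 0.

We work with the vertex ordering A < B < D < E < F. The simplices of K, each written with vertices in increasing order, are:

  0-simplices (5): A, B, D, E, F
  1-simplices (10): AB, AD, AE, AF, BD, BE, BF, DE, DF, EF
  2-simplices (5): ABE, ADE, ADF, BDF, BEF

Hence C_0 ≅ Z^5, C_1 ≅ Z^10, C_2 ≅ Z^5.

∂_1: C_1 → C_0 maps an edge to its endpoints' difference, ∂[p,q] = q − p. For instance
  ∂AB = B − A.
The resulting 5×10 matrix has rank 4, and its Smith normal form has invariant factors (1,1,1,1).

∂_2: C_2 → C_1 maps a triangle to the signed sum of its edges. For instance
  ∂ADE = DE − AE + AD,
  ∂BDF = DF − BF + BD.
This gives a 10×5 integer matrix of rank 5; reducing to Smith normal form yields diagonal entries (1,1,1,1,1).

From H_k ≅ ker(∂_k) / im(∂_{k+1}) we obtain:

  H_0: rank C_0 − rank ∂_1 = 5 − 4 = 1, and the invariant factors of ∂_1 are all 1, so H_0 = Z.
  H_1: rank ker ∂_1 − rank ∂_2 = (10 − 4) − 5 = 1, and the invariant factors of ∂_2 are all 1, so H_1 = Z.
  H_2: rank ker ∂_2 − rank ∂_3 = (5 − 5) − 0 = 0, and there is no ∂_3, so H_2 = 0.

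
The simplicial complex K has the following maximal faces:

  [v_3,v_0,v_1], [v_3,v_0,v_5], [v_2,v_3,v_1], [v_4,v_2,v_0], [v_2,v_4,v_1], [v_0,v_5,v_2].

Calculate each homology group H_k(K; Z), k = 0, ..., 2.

Order the vertices as v_0 < v_1 < v_2 < v_3 < v_4 < v_5. Listing each simplex with vertices in this order, K has dimension 2 with simplices:

  0-simplices (6): [v_0], [v_1], [v_2], [v_3], [v_4], [v_5]
  1-simplices (12): [v_0,v_1], [v_0,v_2], [v_0,v_3], [v_0,v_4], [v_0,v_5], [v_1,v_2], [v_1,v_3], [v_1,v_4], [v_2,v_3], [v_2,v_4], [v_2,v_5], [v_3,v_5]
  2-simplices (6): [v_0,v_1,v_3], [v_0,v_2,v_4], [v_0,v_2,v_5], [v_0,v_3,v_5], [v_1,v_2,v_3], [v_1,v_2,v_4]

Hence C_0 ≅ Z^6, C_1 ≅ Z^12, C_2 ≅ Z^6.

The boundary map ∂_1: C_1 → C_0 maps an edge to its endpoints' difference, ∂[p,q] = q − p. For instance
  ∂[v_2,v_3] = [v_3] − [v_2].
The 6×12 boundary matrix has rank 5 and Smith normal form diag(1,1,1,1,1).

Boundary ∂_2: C_2 → C_1 maps a triangle to the signed sum of its edges. For instance
  ∂[v_0,v_1,v_3] = [v_1,v_3] − [v_0,v_3] + [v_0,v_1],
  ∂[v_1,v_2,v_4] = [v_2,v_4] − [v_1,v_4] + [v_1,v_2].
As a 12×6 matrix over Z this has rank 6, with invariant factors (1,1,1,1,1,1).

Reading off H_k = ker ∂_k / im ∂_{k+1}:

  H_0: rank C_0 − rank ∂_1 = 6 − 5 = 1, and the invariant factors of ∂_1 are all 1, so H_0 ≅ Z.
  H_1: rank ker ∂_1 − rank ∂_2 = (12 − 5) − 6 = 1, and the invariant factors of ∂_2 are all 1, so H_1 ≅ Z.
  H_2: rank ker ∂_2 − rank ∂_3 = (6 − 6) − 0 = 0, and there is no ∂_3, so H_2 ≅ 0.

As a check, the Euler characteristic is 6 − 12 + 6 = 0, which agrees with 1 − 1 + 0 = 0.

H_0 ≅ Z,  H_1 ≅ Z,  H_2 = 0.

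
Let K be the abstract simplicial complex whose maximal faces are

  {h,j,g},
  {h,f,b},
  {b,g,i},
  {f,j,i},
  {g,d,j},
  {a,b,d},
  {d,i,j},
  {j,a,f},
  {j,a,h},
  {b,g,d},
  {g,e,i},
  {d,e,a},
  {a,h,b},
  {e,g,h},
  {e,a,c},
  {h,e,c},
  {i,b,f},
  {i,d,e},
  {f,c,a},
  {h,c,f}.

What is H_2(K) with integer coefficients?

H_2 ≅ 0.

Order the vertices as a < b < c < d < e < f < g < h < i < j. Listing each simplex with vertices in this order, K has dimension 2 with simplices:

  0-simplices (10): a, b, c, d, e, f, g, h, i, j
  1-simplices (30): ab, ac, ad, ae, af, ah, aj, bd, bf, bg, bh, bi, ce, cf, ch, de, dg, di, dj, eg, eh, ei, fh, fi, fj, gh, gi, gj, hj, ij
  2-simplices (20): abd, abh, ace, acf, ade, afj, ahj, bdg, bfh, bfi, bgi, ceh, cfh, dei, dgj, dij, egh, egi, fij, ghj

giving chain groups C_0 ≅ Z^10, C_1 ≅ Z^30, C_2 ≅ Z^20.

Boundary ∂_1: C_1 → C_0 maps an edge to its endpoints' difference, ∂[p,q] = q − p.
The 10×30 boundary matrix has rank 9 and Smith normal form diag(1,1,1,1,1,1,1,1,1).

∂_2: C_2 → C_1 acts by ∂[p,q,r] = [q,r] − [p,r] + [p,q]. For instance
  ∂ceh = eh − ch + ce,
  ∂abd = bd − ad + ab.
The resulting 30×20 matrix has rank 20, and its Smith normal form has invariant factors (1,1,1,1,1,1,1,1,1,1,1,1,1,1,1,1,1,1,1,2).

Now H_k = ker ∂_k / im ∂_{k+1}, so:

  H_2: rank ker ∂_2 − rank ∂_3 = (20 − 20) − 0 = 0, and there is no ∂_3, so H_2 = 0.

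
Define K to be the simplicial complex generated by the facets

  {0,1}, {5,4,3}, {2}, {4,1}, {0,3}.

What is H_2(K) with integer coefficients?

H_2 = 0.

Take the total order 0 < 1 < 2 < 3 < 4 < 5 on the vertex set. Then K (dimension 2) consists of the simplices:

  0-simplices (6): [0], [1], [2], [3], [4], [5]
  1-simplices (6): [0,1], [0,3], [1,4], [3,4], [3,5], [4,5]
  2-simplices (1): [3,4,5]

Hence C_0 ≅ Z^6, C_1 ≅ Z^6, C_2 ≅ Z^1.

Boundary ∂_1: C_1 → C_0 is given by ∂[p,q] = [q] − [p].
The 6×6 boundary matrix has rank 4 and Smith normal form diag(1,1,1,1).

The boundary map ∂_2: C_2 → C_1 maps a triangle to the signed sum of its edges. For instance
  ∂[3,4,5] = [4,5] − [3,5] + [3,4].
As a 6×1 matrix over Z this has rank 1, with invariant factors (1).

Now H_k = ker ∂_k / im ∂_{k+1}, so:

  H_2: rank ker ∂_2 − rank ∂_3 = (1 − 1) − 0 = 0, and there is no ∂_3, so H_2 ≅ 0.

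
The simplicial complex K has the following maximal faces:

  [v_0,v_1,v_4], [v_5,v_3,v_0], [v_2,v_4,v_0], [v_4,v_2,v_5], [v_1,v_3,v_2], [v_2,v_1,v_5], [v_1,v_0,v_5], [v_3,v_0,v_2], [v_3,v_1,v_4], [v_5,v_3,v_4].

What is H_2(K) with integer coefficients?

Take the total order v_0 < v_1 < v_2 < v_3 < v_4 < v_5 on the vertex set. Then K (dimension 2) consists of the simplices:

  0-simplices (6): [v_0], [v_1], [v_2], [v_3], [v_4], [v_5]
  1-simplices (15): (15 of them)
  2-simplices (10): [v_0,v_1,v_4], [v_0,v_1,v_5], [v_0,v_2,v_3], [v_0,v_2,v_4], [v_0,v_3,v_5], [v_1,v_2,v_3], [v_1,v_2,v_5], [v_1,v_3,v_4], [v_2,v_4,v_5], [v_3,v_4,v_5]

so the chain groups are C_0 ≅ Z^6, C_1 ≅ Z^15, C_2 ≅ Z^10.

The boundary map ∂_1: C_1 → C_0 sends each edge [p,q] (with p < q) to q − p. For instance
  ∂[v_4,v_5] = [v_5] − [v_4].
This gives a 6×15 integer matrix of rank 5; reducing to Smith normal form yields diagonal entries (1,1,1,1,1).

∂_2: C_2 → C_1 maps a triangle to the signed sum of its edges. For instance
  ∂[v_0,v_3,v_5] = [v_3,v_5] − [v_0,v_5] + [v_0,v_3],
  ∂[v_1,v_2,v_3] = [v_2,v_3] − [v_1,v_3] + [v_1,v_2].
The 15×10 boundary matrix has rank 10 and Smith normal form diag(1,1,1,1,1,1,1,1,1,2).

Computing H_k = (kernel of ∂_k) / (image of ∂_{k+1}):

  H_2: rank ker ∂_2 − rank ∂_3 = (10 − 10) − 0 = 0, and there is no ∂_3, so H_2 = 0.

(K is a triangulation of the real projective plane RP^2.)

H_2 ≅ 0.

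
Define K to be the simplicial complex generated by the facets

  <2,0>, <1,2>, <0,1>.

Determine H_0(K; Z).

Fix the vertex order 0 < 1 < 2 and write every simplex with vertices in increasing order. Then dim K = 1 and the simplices of K are:

  0-simplices (3): [0], [1], [2]
  1-simplices (3): [0,1], [0,2], [1,2]

so the chain groups are C_0 ≅ Z^3, C_1 ≅ Z^3.

Boundary ∂_1: C_1 → C_0 maps an edge to its endpoints' difference, ∂[p,q] = q − p. For instance
  ∂[0,1] = [1] − [0].
As a 3×3 matrix over Z this has rank 2, with invariant factors (1,1).

Now H_k = ker ∂_k / im ∂_{k+1}, so:

  H_0: rank C_0 − rank ∂_1 = 3 − 2 = 1, and the invariant factors of ∂_1 are all 1, so H_0 = Z.

H_0 ≅ Z.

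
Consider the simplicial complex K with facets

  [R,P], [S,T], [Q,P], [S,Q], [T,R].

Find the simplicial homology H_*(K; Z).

H_0 = Z,  H_1 = Z.

Order the vertices as P < Q < R < S < T. Listing each simplex with vertices in this order, K has dimension 1 with simplices:

  0-simplices (5): P, Q, R, S, T
  1-simplices (5): PQ, PR, QS, RT, ST

so the chain groups are C_0 ≅ Z^5, C_1 ≅ Z^5.

Boundary ∂_1: C_1 → C_0 is given by ∂[p,q] = [q] − [p]. For instance
  ∂RT = T − R.
As a 5×5 matrix over Z this has rank 4, with invariant factors (1,1,1,1).

Computing H_k = (kernel of ∂_k) / (image of ∂_{k+1}):

  H_0: rank C_0 − rank ∂_1 = 5 − 4 = 1, and the invariant factors of ∂_1 are all 1, so H_0 ≅ Z.
  H_1: rank ker ∂_1 − rank ∂_2 = (5 − 4) − 0 = 1, and there is no ∂_2, so H_1 ≅ Z.

As a check, the Euler characteristic is 5 − 5 = 0, which agrees with 1 − 1 = 0.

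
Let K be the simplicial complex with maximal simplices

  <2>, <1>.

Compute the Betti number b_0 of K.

b_0 = 2.

Order the vertices as 1 < 2. Listing each simplex with vertices in this order, K has dimension 0 with simplices:

  0-simplices (2): [1], [2]

Hence C_0 ≅ Z^2.

Now H_k = ker ∂_k / im ∂_{k+1}, so:

  H_0: rank C_0 − rank ∂_1 = 2 − 0 = 2, and there is no ∂_1, so H_0 = Z^2.

Hence the Betti numbers are b_0 = 2.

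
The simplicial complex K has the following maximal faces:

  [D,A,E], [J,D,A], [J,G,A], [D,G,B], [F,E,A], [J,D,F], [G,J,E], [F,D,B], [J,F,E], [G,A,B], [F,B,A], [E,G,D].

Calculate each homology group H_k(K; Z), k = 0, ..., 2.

Fix the vertex order A < B < D < E < F < G < J and write every simplex with vertices in increasing order. Then dim K = 2 and the simplices of K are:

  0-simplices (7): A, B, D, E, F, G, J
  1-simplices (18): AB, AD, AE, AF, AG, AJ, BD, BF, BG, DE, DF, DG, DJ, EF, EG, EJ, FJ, GJ
  2-simplices (12): ABF, ABG, ADE, ADJ, AEF, AGJ, BDF, BDG, DEG, DFJ, EFJ, EGJ

giving chain groups C_0 ≅ Z^7, C_1 ≅ Z^18, C_2 ≅ Z^12.

∂_1: C_1 → C_0 is given by ∂[p,q] = [q] − [p]. For instance
  ∂AE = E − A.
The resulting 7×18 matrix has rank 6, and its Smith normal form has invariant factors (1,1,1,1,1,1).

Boundary ∂_2: C_2 → C_1 sends each 2-simplex [p,q,r] to [q,r] − [p,r] + [p,q]. For instance
  ∂DFJ = FJ − DJ + DF,
  ∂ADE = DE − AE + AD.
As a 18×12 matrix over Z this has rank 12, with invariant factors (1,1,1,1,1,1,1,1,1,1,1,2).

From H_k ≅ ker(∂_k) / im(∂_{k+1}) we obtain:

  H_0: rank C_0 − rank ∂_1 = 7 − 6 = 1, and the invariant factors of ∂_1 are all 1, so H_0 = Z.
  H_1: rank ker ∂_1 − rank ∂_2 = (18 − 6) − 12 = 0, and ∂_2 has invariant factor 2 > 1, so H_1 = Z/2Z.
  H_2: rank ker ∂_2 − rank ∂_3 = (12 − 12) − 0 = 0, and there is no ∂_3, so H_2 = 0.

As a check, the Euler characteristic is 7 − 18 + 12 = 1, which agrees with 1 − 0 + 0 = 1.

H_0 = Z,  H_1 = Z/2Z,  H_2 = 0.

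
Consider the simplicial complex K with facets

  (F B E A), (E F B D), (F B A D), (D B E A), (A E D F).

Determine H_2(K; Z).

We work with the vertex ordering A < B < D < E < F. The simplices of K, each written with vertices in increasing order, are:

  0-simplices (5): A, B, D, E, F
  1-simplices (10): AB, AD, AE, AF, BD, BE, BF, DE, DF, EF
  2-simplices (10): ABD, ABE, ABF, ADE, ADF, AEF, BDE, BDF, BEF, DEF
  3-simplices (5): ABDE, ABDF, ABEF, ADEF, BDEF

so the chain groups are C_0 ≅ Z^5, C_1 ≅ Z^10, C_2 ≅ Z^10, C_3 ≅ Z^5.

Boundary ∂_1: C_1 → C_0 sends each edge [p,q] (with p < q) to q − p. For instance
  ∂BF = F − B.
The resulting 5×10 matrix has rank 4, and its Smith normal form has invariant factors (1,1,1,1).

The boundary map ∂_2: C_2 → C_1 acts by ∂[p,q,r] = [q,r] − [p,r] + [p,q]. For instance
  ∂BDF = DF − BF + BD,
  ∂AEF = EF − AF + AE.
As a 10×10 matrix over Z this has rank 6, with invariant factors (1,1,1,1,1,1).

∂_3: C_3 → C_2 sends each 3-simplex σ to the alternating sum Σ_i (−1)^i (σ with its i-th vertex removed). For instance
  ∂ADEF = DEF − AEF + ADF − ADE,
  ∂ABDE = BDE − ADE + ABE − ABD.
The resulting 10×5 matrix has rank 4, and its Smith normal form has invariant factors (1,1,1,1).

Reading off H_k = ker ∂_k / im ∂_{k+1}:

  H_2: rank ker ∂_2 − rank ∂_3 = (10 − 6) − 4 = 0, and the invariant factors of ∂_3 are all 1, so H_2 = 0.

(K is a triangulation of the 3-sphere S^3.)

H_2 = 0.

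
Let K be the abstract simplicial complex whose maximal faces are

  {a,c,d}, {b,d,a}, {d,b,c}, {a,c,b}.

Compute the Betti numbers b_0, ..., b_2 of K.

b_0 = 1, b_1 = 0, b_2 = 1.

Order the vertices as a < b < c < d. Listing each simplex with vertices in this order, K has dimension 2 with simplices:

  0-simplices (4): a, b, c, d
  1-simplices (6): ab, ac, ad, bc, bd, cd
  2-simplices (4): abc, abd, acd, bcd

so the chain groups are C_0 ≅ Z^4, C_1 ≅ Z^6, C_2 ≅ Z^4.

Boundary ∂_1: C_1 → C_0 is given by ∂[p,q] = [q] − [p].
This gives a 4×6 integer matrix of rank 3; reducing to Smith normal form yields diagonal entries (1,1,1).

∂_2: C_2 → C_1 maps a triangle to the signed sum of its edges. For instance
  ∂acd = cd − ad + ac,
  ∂bcd = cd − bd + bc.
The resulting 6×4 matrix has rank 3, and its Smith normal form has invariant factors (1,1,1).

Computing H_k = (kernel of ∂_k) / (image of ∂_{k+1}):

  H_0: rank C_0 − rank ∂_1 = 4 − 3 = 1, and the invariant factors of ∂_1 are all 1, so H_0 ≅ Z.
  H_1: rank ker ∂_1 − rank ∂_2 = (6 − 3) − 3 = 0, and the invariant factors of ∂_2 are all 1, so H_1 ≅ 0.
  H_2: rank ker ∂_2 − rank ∂_3 = (4 − 3) − 0 = 1, and there is no ∂_3, so H_2 ≅ Z.

As a check, the Euler characteristic is 4 − 6 + 4 = 2, which agrees with 1 − 0 + 1 = 2.
(K is a triangulation of the 2-sphere S^2.)

Hence the Betti numbers are b_0 = 1, b_1 = 0, b_2 = 1.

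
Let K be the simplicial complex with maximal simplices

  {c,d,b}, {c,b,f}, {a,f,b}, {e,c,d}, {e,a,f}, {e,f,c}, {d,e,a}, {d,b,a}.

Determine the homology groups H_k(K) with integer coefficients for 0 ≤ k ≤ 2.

H_0 ≅ Z,  H_1 = 0,  H_2 ≅ Z.

Order the vertices as a < b < c < d < e < f. Listing each simplex with vertices in this order, K has dimension 2 with simplices:

  0-simplices (6): a, b, c, d, e, f
  1-simplices (12): ab, ad, ae, af, bc, bd, bf, cd, ce, cf, de, ef
  2-simplices (8): abd, abf, ade, aef, bcd, bcf, cde, cef

giving chain groups C_0 ≅ Z^6, C_1 ≅ Z^12, C_2 ≅ Z^8.

The boundary map ∂_1: C_1 → C_0 maps an edge to its endpoints' difference, ∂[p,q] = q − p.
This gives a 6×12 integer matrix of rank 5; reducing to Smith normal form yields diagonal entries (1,1,1,1,1).

The boundary map ∂_2: C_2 → C_1 acts by ∂[p,q,r] = [q,r] − [p,r] + [p,q]. For instance
  ∂bcf = cf − bf + bc,
  ∂abf = bf − af + ab.
The resulting 12×8 matrix has rank 7, and its Smith normal form has invariant factors (1,1,1,1,1,1,1).

Computing H_k = (kernel of ∂_k) / (image of ∂_{k+1}):

  H_0: rank C_0 − rank ∂_1 = 6 − 5 = 1, and the invariant factors of ∂_1 are all 1, so H_0 ≅ Z.
  H_1: rank ker ∂_1 − rank ∂_2 = (12 − 5) − 7 = 0, and the invariant factors of ∂_2 are all 1, so H_1 ≅ 0.
  H_2: rank ker ∂_2 − rank ∂_3 = (8 − 7) − 0 = 1, and there is no ∂_3, so H_2 ≅ Z.

(K is a triangulation of the 2-sphere S^2.)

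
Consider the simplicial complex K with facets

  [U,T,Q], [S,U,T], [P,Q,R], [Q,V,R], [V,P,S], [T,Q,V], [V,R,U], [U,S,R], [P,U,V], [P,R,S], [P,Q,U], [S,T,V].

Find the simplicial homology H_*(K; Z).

H_0 = Z,  H_1 = Z/2Z,  H_2 = 0.

We work with the vertex ordering P < Q < R < S < T < U < V. The simplices of K, each written with vertices in increasing order, are:

  0-simplices (7): P, Q, R, S, T, U, V
  1-simplices (18): PQ, PR, PS, PU, PV, QR, QT, QU, QV, RS, RU, RV, ST, SU, SV, TU, TV, UV
  2-simplices (12): PQR, PQU, PRS, PSV, PUV, QRV, QTU, QTV, RSU, RUV, STU, STV

so the chain groups are C_0 ≅ Z^7, C_1 ≅ Z^18, C_2 ≅ Z^12.

∂_1: C_1 → C_0 is given by ∂[p,q] = [q] − [p]. For instance
  ∂QV = V − Q.
As a 7×18 matrix over Z this has rank 6, with invariant factors (1,1,1,1,1,1).

The boundary map ∂_2: C_2 → C_1 maps a triangle to the signed sum of its edges. For instance
  ∂PUV = UV − PV + PU,
  ∂QRV = RV − QV + QR.
The resulting 18×12 matrix has rank 12, and its Smith normal form has invariant factors (1,1,1,1,1,1,1,1,1,1,1,2).

Now H_k = ker ∂_k / im ∂_{k+1}, so:

  H_0: rank C_0 − rank ∂_1 = 7 − 6 = 1, and the invariant factors of ∂_1 are all 1, so H_0 ≅ Z.
  H_1: rank ker ∂_1 − rank ∂_2 = (18 − 6) − 12 = 0, and ∂_2 has invariant factor 2 > 1, so H_1 ≅ Z/2Z.
  H_2: rank ker ∂_2 − rank ∂_3 = (12 − 12) − 0 = 0, and there is no ∂_3, so H_2 ≅ 0.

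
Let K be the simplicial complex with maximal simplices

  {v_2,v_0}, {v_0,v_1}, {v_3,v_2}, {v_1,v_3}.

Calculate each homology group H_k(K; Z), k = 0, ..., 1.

We work with the vertex ordering v_0 < v_1 < v_2 < v_3. The simplices of K, each written with vertices in increasing order, are:

  0-simplices (4): [v_0], [v_1], [v_2], [v_3]
  1-simplices (4): [v_0,v_1], [v_0,v_2], [v_1,v_3], [v_2,v_3]

Hence C_0 ≅ Z^4, C_1 ≅ Z^4.

The boundary map ∂_1: C_1 → C_0 is given by ∂[p,q] = [q] − [p]. For instance
  ∂[v_0,v_1] = [v_1] − [v_0].
The resulting 4×4 matrix has rank 3, and its Smith normal form has invariant factors (1,1,1).

Now H_k = ker ∂_k / im ∂_{k+1}, so:

  H_0: rank C_0 − rank ∂_1 = 4 − 3 = 1, and the invariant factors of ∂_1 are all 1, so H_0 = Z.
  H_1: rank ker ∂_1 − rank ∂_2 = (4 − 3) − 0 = 1, and there is no ∂_2, so H_1 = Z.

H_0 ≅ Z,  H_1 ≅ Z.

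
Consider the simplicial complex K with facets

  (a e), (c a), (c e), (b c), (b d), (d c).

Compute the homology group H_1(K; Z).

K has 5 vertices, 6 edges.
rank ∂_1 = 4, rank ∂_2 = 0 ⇒ b_1 = 6 − 4 − 0 = 2. So H_1 ≅ Z^2.

H_1 ≅ Z^2.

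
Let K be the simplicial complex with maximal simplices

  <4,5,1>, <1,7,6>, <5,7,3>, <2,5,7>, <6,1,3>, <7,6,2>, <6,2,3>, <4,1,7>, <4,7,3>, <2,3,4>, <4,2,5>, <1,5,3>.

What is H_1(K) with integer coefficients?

H_1 = Z/2.

Order the vertices as 1 < 2 < 3 < 4 < 5 < 6 < 7. Listing each simplex with vertices in this order, K has dimension 2 with simplices:

  0-simplices (7): [1], [2], [3], [4], [5], [6], [7]
  1-simplices (18): [1,3], [1,4], [1,5], [1,6], [1,7], [2,3], [2,4], [2,5], [2,6], [2,7], [3,4], [3,5], [3,6], [3,7], [4,5], [4,7], [5,7], [6,7]
  2-simplices (12): [1,3,5], [1,3,6], [1,4,5], [1,4,7], [1,6,7], [2,3,4], [2,3,6], [2,4,5], [2,5,7], [2,6,7], [3,4,7], [3,5,7]

so the chain groups are C_0 ≅ Z^7, C_1 ≅ Z^18, C_2 ≅ Z^12.

Boundary ∂_1: C_1 → C_0 is given by ∂[p,q] = [q] − [p].
The resulting 7×18 matrix has rank 6, and its Smith normal form has invariant factors (1,1,1,1,1,1).

The boundary map ∂_2: C_2 → C_1 maps a triangle to the signed sum of its edges. For instance
  ∂[2,6,7] = [6,7] − [2,7] + [2,6],
  ∂[1,4,7] = [4,7] − [1,7] + [1,4].
This gives a 18×12 integer matrix of rank 12; reducing to Smith normal form yields diagonal entries (1,1,1,1,1,1,1,1,1,1,1,2).

Computing H_k = (kernel of ∂_k) / (image of ∂_{k+1}):

  H_1: rank ker ∂_1 − rank ∂_2 = (18 − 6) − 12 = 0, and ∂_2 has invariant factor 2 > 1, so H_1 = Z/2.

(K is a triangulation of the real projective plane RP^2.)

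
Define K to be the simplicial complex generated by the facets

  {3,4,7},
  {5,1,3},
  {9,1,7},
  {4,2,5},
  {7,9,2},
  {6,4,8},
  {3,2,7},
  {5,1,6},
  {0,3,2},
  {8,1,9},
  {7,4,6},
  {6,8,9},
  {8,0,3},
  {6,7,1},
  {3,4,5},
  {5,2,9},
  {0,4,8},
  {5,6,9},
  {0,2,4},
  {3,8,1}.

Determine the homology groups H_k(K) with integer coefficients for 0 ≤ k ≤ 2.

H_0 ≅ Z,  H_1 ≅ Z ⊕ Z/2,  H_2 = 0.

We work with the vertex ordering 0 < 1 < 2 < 3 < 4 < 5 < 6 < 7 < 8 < 9. The simplices of K, each written with vertices in increasing order, are:

  0-simplices (10): [0], [1], [2], [3], [4], [5], [6], [7], [8], [9]
  1-simplices (30): (30 of them)
  2-simplices (20): (20 of them)

Hence C_0 ≅ Z^10, C_1 ≅ Z^30, C_2 ≅ Z^20.

The boundary map ∂_1: C_1 → C_0 sends each edge [p,q] (with p < q) to q − p. For instance
  ∂[5,9] = [9] − [5].
The resulting 10×30 matrix has rank 9, and its Smith normal form has invariant factors (1,1,1,1,1,1,1,1,1).

Boundary ∂_2: C_2 → C_1 maps a triangle to the signed sum of its edges. For instance
  ∂[0,4,8] = [4,8] − [0,8] + [0,4],
  ∂[1,6,7] = [6,7] − [1,7] + [1,6].
As a 30×20 matrix over Z this has rank 20, with invariant factors (1,1,1,1,1,1,1,1,1,1,1,1,1,1,1,1,1,1,1,2).

Reading off H_k = ker ∂_k / im ∂_{k+1}:

  H_0: rank C_0 − rank ∂_1 = 10 − 9 = 1, and the invariant factors of ∂_1 are all 1, so H_0 = Z.
  H_1: rank ker ∂_1 − rank ∂_2 = (30 − 9) − 20 = 1, and ∂_2 has invariant factor 2 > 1, so H_1 = Z ⊕ Z/2.
  H_2: rank ker ∂_2 − rank ∂_3 = (20 − 20) − 0 = 0, and there is no ∂_3, so H_2 = 0.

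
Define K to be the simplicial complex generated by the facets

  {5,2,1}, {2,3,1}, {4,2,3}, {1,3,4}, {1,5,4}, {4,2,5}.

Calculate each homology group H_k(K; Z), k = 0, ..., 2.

We work with the vertex ordering 1 < 2 < 3 < 4 < 5. The simplices of K, each written with vertices in increasing order, are:

  0-simplices (5): [1], [2], [3], [4], [5]
  1-simplices (9): [1,2], [1,3], [1,4], [1,5], [2,3], [2,4], [2,5], [3,4], [4,5]
  2-simplices (6): [1,2,3], [1,2,5], [1,3,4], [1,4,5], [2,3,4], [2,4,5]

so the chain groups are C_0 ≅ Z^5, C_1 ≅ Z^9, C_2 ≅ Z^6.

Boundary ∂_1: C_1 → C_0 sends each edge [p,q] (with p < q) to q − p.
As a 5×9 matrix over Z this has rank 4, with invariant factors (1,1,1,1).

∂_2: C_2 → C_1 maps a triangle to the signed sum of its edges. For instance
  ∂[2,4,5] = [4,5] − [2,5] + [2,4],
  ∂[1,2,3] = [2,3] − [1,3] + [1,2].
The 9×6 boundary matrix has rank 5 and Smith normal form diag(1,1,1,1,1).

From H_k ≅ ker(∂_k) / im(∂_{k+1}) we obtain:

  H_0: rank C_0 − rank ∂_1 = 5 − 4 = 1, and the invariant factors of ∂_1 are all 1, so H_0 = Z.
  H_1: rank ker ∂_1 − rank ∂_2 = (9 − 4) − 5 = 0, and the invariant factors of ∂_2 are all 1, so H_1 = 0.
  H_2: rank ker ∂_2 − rank ∂_3 = (6 − 5) − 0 = 1, and there is no ∂_3, so H_2 = Z.

H_0 ≅ Z,  H_1 = 0,  H_2 ≅ Z.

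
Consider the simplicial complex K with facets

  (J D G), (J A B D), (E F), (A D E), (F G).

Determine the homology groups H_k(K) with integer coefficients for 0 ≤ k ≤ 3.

H_0 ≅ Z,  H_1 ≅ Z,  H_2 = 0,  H_3 = 0.

K has 7 vertices, 12 edges, 6 triangles, 1 3-simplex.
rank ∂_0 = 0, rank ∂_1 = 6 ⇒ b_0 = 7 − 0 − 6 = 1; all invariant factors of ∂_1 are 1 so no torsion. So H_0 ≅ Z.
rank ∂_1 = 6, rank ∂_2 = 5 ⇒ b_1 = 12 − 6 − 5 = 1; all invariant factors of ∂_2 are 1 so no torsion. So H_1 ≅ Z.
rank ∂_2 = 5, rank ∂_3 = 1 ⇒ b_2 = 6 − 5 − 1 = 0; all invariant factors of ∂_3 are 1 so no torsion. So H_2 ≅ 0.
rank ∂_3 = 1, rank ∂_4 = 0 ⇒ b_3 = 1 − 1 − 0 = 0. So H_3 ≅ 0.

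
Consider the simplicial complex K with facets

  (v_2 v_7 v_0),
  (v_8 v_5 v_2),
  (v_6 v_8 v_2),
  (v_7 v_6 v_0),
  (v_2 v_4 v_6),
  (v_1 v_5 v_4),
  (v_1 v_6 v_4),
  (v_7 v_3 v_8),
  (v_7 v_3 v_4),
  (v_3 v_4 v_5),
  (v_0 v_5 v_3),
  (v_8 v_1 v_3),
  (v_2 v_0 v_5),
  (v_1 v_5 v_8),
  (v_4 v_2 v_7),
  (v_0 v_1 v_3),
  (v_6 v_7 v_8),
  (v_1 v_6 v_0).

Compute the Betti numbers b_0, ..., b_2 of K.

b_0 = 1, b_1 = 1, b_2 = 0.

K has 9 vertices, 27 edges, 18 triangles.
rank ∂_0 = 0, rank ∂_1 = 8 ⇒ b_0 = 9 − 0 − 8 = 1; all invariant factors of ∂_1 are 1 so no torsion. So H_0 = Z.
rank ∂_1 = 8, rank ∂_2 = 18 ⇒ b_1 = 27 − 8 − 18 = 1; ∂_2 has invariant factor(s) [2] giving torsion. So H_1 = Z × Z/2.
rank ∂_2 = 18, rank ∂_3 = 0 ⇒ b_2 = 18 − 18 − 0 = 0. So H_2 = 0.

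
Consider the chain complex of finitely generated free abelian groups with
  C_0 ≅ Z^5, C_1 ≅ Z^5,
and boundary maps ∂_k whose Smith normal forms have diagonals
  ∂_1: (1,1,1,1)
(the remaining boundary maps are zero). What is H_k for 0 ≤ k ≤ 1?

H_0 = Z,  H_1 = Z.

H_0: b_0 = 5 − 0 − 4 = 1; torsion from ∂_1 factors > 1: none. So H_0 = Z.
H_1: b_1 = 5 − 4 − 0 = 1; torsion from ∂_2 factors > 1: none. So H_1 = Z.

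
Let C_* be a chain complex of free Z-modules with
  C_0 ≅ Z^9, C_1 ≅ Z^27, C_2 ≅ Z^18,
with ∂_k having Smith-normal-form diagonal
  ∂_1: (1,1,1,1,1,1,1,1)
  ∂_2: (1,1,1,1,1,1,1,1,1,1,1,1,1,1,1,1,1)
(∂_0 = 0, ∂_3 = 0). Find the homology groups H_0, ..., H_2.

H_0 = Z,  H_1 = Z^2,  H_2 = Z.

H_0: b_0 = 9 − 0 − 8 = 1; torsion from ∂_1 factors > 1: none. So H_0 = Z.
H_1: b_1 = 27 − 8 − 17 = 2; torsion from ∂_2 factors > 1: none. So H_1 = Z^2.
H_2: b_2 = 18 − 17 − 0 = 1; torsion from ∂_3 factors > 1: none. So H_2 = Z.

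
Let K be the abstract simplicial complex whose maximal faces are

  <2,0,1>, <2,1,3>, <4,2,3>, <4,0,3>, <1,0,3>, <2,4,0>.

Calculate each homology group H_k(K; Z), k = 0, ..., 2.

H_0 ≅ Z,  H_1 = 0,  H_2 ≅ Z.

We work with the vertex ordering 0 < 1 < 2 < 3 < 4. The simplices of K, each written with vertices in increasing order, are:

  0-simplices (5): [0], [1], [2], [3], [4]
  1-simplices (9): [0,1], [0,2], [0,3], [0,4], [1,2], [1,3], [2,3], [2,4], [3,4]
  2-simplices (6): [0,1,2], [0,1,3], [0,2,4], [0,3,4], [1,2,3], [2,3,4]

so the chain groups are C_0 ≅ Z^5, C_1 ≅ Z^9, C_2 ≅ Z^6.

The boundary map ∂_1: C_1 → C_0 sends each edge [p,q] (with p < q) to q − p. For instance
  ∂[3,4] = [4] − [3].
The 5×9 boundary matrix has rank 4 and Smith normal form diag(1,1,1,1).

The boundary map ∂_2: C_2 → C_1 acts by ∂[p,q,r] = [q,r] − [p,r] + [p,q]. For instance
  ∂[0,2,4] = [2,4] − [0,4] + [0,2],
  ∂[0,1,2] = [1,2] − [0,2] + [0,1].
The 9×6 boundary matrix has rank 5 and Smith normal form diag(1,1,1,1,1).

Computing H_k = (kernel of ∂_k) / (image of ∂_{k+1}):

  H_0: rank C_0 − rank ∂_1 = 5 − 4 = 1, and the invariant factors of ∂_1 are all 1, so H_0 ≅ Z.
  H_1: rank ker ∂_1 − rank ∂_2 = (9 − 4) − 5 = 0, and the invariant factors of ∂_2 are all 1, so H_1 ≅ 0.
  H_2: rank ker ∂_2 − rank ∂_3 = (6 − 5) − 0 = 1, and there is no ∂_3, so H_2 ≅ Z.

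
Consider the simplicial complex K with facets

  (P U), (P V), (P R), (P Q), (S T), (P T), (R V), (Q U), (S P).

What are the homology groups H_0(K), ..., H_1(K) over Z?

We work with the vertex ordering P < Q < R < S < T < U < V. The simplices of K, each written with vertices in increasing order, are:

  0-simplices (7): P, Q, R, S, T, U, V
  1-simplices (9): PQ, PR, PS, PT, PU, PV, QU, RV, ST

giving chain groups C_0 ≅ Z^7, C_1 ≅ Z^9.

∂_1: C_1 → C_0 maps an edge to its endpoints' difference, ∂[p,q] = q − p.
This gives a 7×9 integer matrix of rank 6; reducing to Smith normal form yields diagonal entries (1,1,1,1,1,1).

Now H_k = ker ∂_k / im ∂_{k+1}, so:

  H_0: rank C_0 − rank ∂_1 = 7 − 6 = 1, and the invariant factors of ∂_1 are all 1, so H_0 = Z.
  H_1: rank ker ∂_1 − rank ∂_2 = (9 − 6) − 0 = 3, and there is no ∂_2, so H_1 = Z^3.

H_0 = Z,  H_1 = Z^3.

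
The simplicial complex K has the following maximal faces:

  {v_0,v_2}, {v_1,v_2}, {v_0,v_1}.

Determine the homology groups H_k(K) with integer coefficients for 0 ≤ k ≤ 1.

H_0 = Z,  H_1 = Z.

We work with the vertex ordering v_0 < v_1 < v_2. The simplices of K, each written with vertices in increasing order, are:

  0-simplices (3): [v_0], [v_1], [v_2]
  1-simplices (3): [v_0,v_1], [v_0,v_2], [v_1,v_2]

Hence C_0 ≅ Z^3, C_1 ≅ Z^3.

∂_1: C_1 → C_0 maps an edge to its endpoints' difference, ∂[p,q] = q − p. For instance
  ∂[v_0,v_1] = [v_1] − [v_0].
This gives a 3×3 integer matrix of rank 2; reducing to Smith normal form yields diagonal entries (1,1).

Computing H_k = (kernel of ∂_k) / (image of ∂_{k+1}):

  H_0: rank C_0 − rank ∂_1 = 3 − 2 = 1, and the invariant factors of ∂_1 are all 1, so H_0 = Z.
  H_1: rank ker ∂_1 − rank ∂_2 = (3 − 2) − 0 = 1, and there is no ∂_2, so H_1 = Z.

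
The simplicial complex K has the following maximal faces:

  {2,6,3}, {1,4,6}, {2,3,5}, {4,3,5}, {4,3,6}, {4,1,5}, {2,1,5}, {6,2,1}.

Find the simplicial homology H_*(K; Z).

Take the total order 1 < 2 < 3 < 4 < 5 < 6 on the vertex set. Then K (dimension 2) consists of the simplices:

  0-simplices (6): [1], [2], [3], [4], [5], [6]
  1-simplices (12): [1,2], [1,4], [1,5], [1,6], [2,3], [2,5], [2,6], [3,4], [3,5], [3,6], [4,5], [4,6]
  2-simplices (8): [1,2,5], [1,2,6], [1,4,5], [1,4,6], [2,3,5], [2,3,6], [3,4,5], [3,4,6]

giving chain groups C_0 ≅ Z^6, C_1 ≅ Z^12, C_2 ≅ Z^8.

∂_1: C_1 → C_0 is given by ∂[p,q] = [q] − [p].
The resulting 6×12 matrix has rank 5, and its Smith normal form has invariant factors (1,1,1,1,1).

∂_2: C_2 → C_1 acts by ∂[p,q,r] = [q,r] − [p,r] + [p,q]. For instance
  ∂[3,4,6] = [4,6] − [3,6] + [3,4],
  ∂[1,2,6] = [2,6] − [1,6] + [1,2].
As a 12×8 matrix over Z this has rank 7, with invariant factors (1,1,1,1,1,1,1).

From H_k ≅ ker(∂_k) / im(∂_{k+1}) we obtain:

  H_0: rank C_0 − rank ∂_1 = 6 − 5 = 1, and the invariant factors of ∂_1 are all 1, so H_0 = Z.
  H_1: rank ker ∂_1 − rank ∂_2 = (12 − 5) − 7 = 0, and the invariant factors of ∂_2 are all 1, so H_1 = 0.
  H_2: rank ker ∂_2 − rank ∂_3 = (8 − 7) − 0 = 1, and there is no ∂_3, so H_2 = Z.

As a check, the Euler characteristic is 6 − 12 + 8 = 2, which agrees with 1 − 0 + 1 = 2.
(K is a triangulation of the 2-sphere S^2.)

H_0 ≅ Z,  H_1 = 0,  H_2 ≅ Z.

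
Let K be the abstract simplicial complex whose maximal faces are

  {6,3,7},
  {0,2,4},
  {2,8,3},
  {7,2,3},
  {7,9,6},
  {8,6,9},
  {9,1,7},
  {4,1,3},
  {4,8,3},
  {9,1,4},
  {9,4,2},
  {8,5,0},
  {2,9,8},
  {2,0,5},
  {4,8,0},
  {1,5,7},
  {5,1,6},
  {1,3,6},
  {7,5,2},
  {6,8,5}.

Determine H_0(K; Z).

H_0 ≅ Z.

We work with the vertex ordering 0 < 1 < 2 < 3 < 4 < 5 < 6 < 7 < 8 < 9. The simplices of K, each written with vertices in increasing order, are:

  0-simplices (10): [0], [1], [2], [3], [4], [5], [6], [7], [8], [9]
  1-simplices (30): (30 of them)
  2-simplices (20): (20 of them)

Hence C_0 ≅ Z^10, C_1 ≅ Z^30, C_2 ≅ Z^20.

∂_1: C_1 → C_0 maps an edge to its endpoints' difference, ∂[p,q] = q − p.
The resulting 10×30 matrix has rank 9, and its Smith normal form has invariant factors (1,1,1,1,1,1,1,1,1).

∂_2: C_2 → C_1 acts by ∂[p,q,r] = [q,r] − [p,r] + [p,q]. For instance
  ∂[2,8,9] = [8,9] − [2,9] + [2,8],
  ∂[6,7,9] = [7,9] − [6,9] + [6,7].
The 30×20 boundary matrix has rank 20 and Smith normal form diag(1,1,1,1,1,1,1,1,1,1,1,1,1,1,1,1,1,1,1,2).

Now H_k = ker ∂_k / im ∂_{k+1}, so:

  H_0: rank C_0 − rank ∂_1 = 10 − 9 = 1, and the invariant factors of ∂_1 are all 1, so H_0 = Z.

(K is a triangulation of the Klein bottle.)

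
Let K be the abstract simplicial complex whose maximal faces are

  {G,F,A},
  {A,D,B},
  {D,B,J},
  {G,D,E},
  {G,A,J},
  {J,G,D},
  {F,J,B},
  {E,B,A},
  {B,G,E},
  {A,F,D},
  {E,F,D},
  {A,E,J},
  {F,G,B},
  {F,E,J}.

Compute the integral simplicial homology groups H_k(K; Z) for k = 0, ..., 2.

We work with the vertex ordering A < B < D < E < F < G < J. The simplices of K, each written with vertices in increasing order, are:

  0-simplices (7): A, B, D, E, F, G, J
  1-simplices (21): AB, AD, AE, AF, AG, AJ, BD, BE, BF, BG, BJ, DE, DF, DG, DJ, EF, EG, EJ, FG, FJ, GJ
  2-simplices (14): ABD, ABE, ADF, AEJ, AFG, AGJ, BDJ, BEG, BFG, BFJ, DEF, DEG, DGJ, EFJ

Hence C_0 ≅ Z^7, C_1 ≅ Z^21, C_2 ≅ Z^14.

The boundary map ∂_1: C_1 → C_0 sends each edge [p,q] (with p < q) to q − p. For instance
  ∂AJ = J − A.
The 7×21 boundary matrix has rank 6 and Smith normal form diag(1,1,1,1,1,1).

Boundary ∂_2: C_2 → C_1 maps a triangle to the signed sum of its edges. For instance
  ∂EFJ = FJ − EJ + EF,
  ∂AEJ = EJ − AJ + AE.
The 21×14 boundary matrix has rank 13 and Smith normal form diag(1,1,1,1,1,1,1,1,1,1,1,1,1).

Now H_k = ker ∂_k / im ∂_{k+1}, so:

  H_0: rank C_0 − rank ∂_1 = 7 − 6 = 1, and the invariant factors of ∂_1 are all 1, so H_0 = Z.
  H_1: rank ker ∂_1 − rank ∂_2 = (21 − 6) − 13 = 2, and the invariant factors of ∂_2 are all 1, so H_1 = Z^2.
  H_2: rank ker ∂_2 − rank ∂_3 = (14 − 13) − 0 = 1, and there is no ∂_3, so H_2 = Z.

(K is a triangulation of the torus T^2.)

H_0 ≅ Z,  H_1 ≅ Z^2,  H_2 ≅ Z.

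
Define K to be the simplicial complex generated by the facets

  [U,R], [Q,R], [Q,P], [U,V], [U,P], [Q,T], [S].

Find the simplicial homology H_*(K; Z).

H_0 = Z^2,  H_1 = Z.

Fix the vertex order P < Q < R < S < T < U < V and write every simplex with vertices in increasing order. Then dim K = 1 and the simplices of K are:

  0-simplices (7): P, Q, R, S, T, U, V
  1-simplices (6): PQ, PU, QR, QT, RU, UV

giving chain groups C_0 ≅ Z^7, C_1 ≅ Z^6.

∂_1: C_1 → C_0 maps an edge to its endpoints' difference, ∂[p,q] = q − p. For instance
  ∂PU = U − P.
The 7×6 boundary matrix has rank 5 and Smith normal form diag(1,1,1,1,1).

Reading off H_k = ker ∂_k / im ∂_{k+1}:

  H_0: rank C_0 − rank ∂_1 = 7 − 5 = 2, and the invariant factors of ∂_1 are all 1, so H_0 = Z^2.
  H_1: rank ker ∂_1 − rank ∂_2 = (6 − 5) − 0 = 1, and there is no ∂_2, so H_1 = Z.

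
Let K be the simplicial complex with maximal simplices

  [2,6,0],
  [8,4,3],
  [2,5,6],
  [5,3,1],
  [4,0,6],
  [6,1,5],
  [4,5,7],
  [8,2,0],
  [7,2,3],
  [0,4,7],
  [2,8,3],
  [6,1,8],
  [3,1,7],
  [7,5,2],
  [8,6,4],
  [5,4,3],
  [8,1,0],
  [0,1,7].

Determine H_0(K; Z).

H_0 ≅ Z.

Take the total order 0 < 1 < 2 < 3 < 4 < 5 < 6 < 7 < 8 on the vertex set. Then K (dimension 2) consists of the simplices:

  0-simplices (9): [0], [1], [2], [3], [4], [5], [6], [7], [8]
  1-simplices (27): (27 of them)
  2-simplices (18): [0,1,7], [0,1,8], [0,2,6], [0,2,8], [0,4,6], [0,4,7], [1,3,5], [1,3,7], [1,5,6], [1,6,8], [2,3,7], [2,3,8], [2,5,6], [2,5,7], [3,4,5], [3,4,8], [4,5,7], [4,6,8]

giving chain groups C_0 ≅ Z^9, C_1 ≅ Z^27, C_2 ≅ Z^18.

Boundary ∂_1: C_1 → C_0 maps an edge to its endpoints' difference, ∂[p,q] = q − p. For instance
  ∂[2,5] = [5] − [2].
This gives a 9×27 integer matrix of rank 8; reducing to Smith normal form yields diagonal entries (1,1,1,1,1,1,1,1).

Boundary ∂_2: C_2 → C_1 acts by ∂[p,q,r] = [q,r] − [p,r] + [p,q]. For instance
  ∂[2,3,7] = [3,7] − [2,7] + [2,3],
  ∂[0,4,6] = [4,6] − [0,6] + [0,4].
The resulting 27×18 matrix has rank 18, and its Smith normal form has invariant factors (1,1,1,1,1,1,1,1,1,1,1,1,1,1,1,1,1,2).

Reading off H_k = ker ∂_k / im ∂_{k+1}:

  H_0: rank C_0 − rank ∂_1 = 9 − 8 = 1, and the invariant factors of ∂_1 are all 1, so H_0 ≅ Z.

(K is a triangulation of the Klein bottle.)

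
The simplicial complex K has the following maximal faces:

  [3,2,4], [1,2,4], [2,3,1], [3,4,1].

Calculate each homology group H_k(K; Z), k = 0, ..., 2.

Order the vertices as 1 < 2 < 3 < 4. Listing each simplex with vertices in this order, K has dimension 2 with simplices:

  0-simplices (4): [1], [2], [3], [4]
  1-simplices (6): [1,2], [1,3], [1,4], [2,3], [2,4], [3,4]
  2-simplices (4): [1,2,3], [1,2,4], [1,3,4], [2,3,4]

so the chain groups are C_0 ≅ Z^4, C_1 ≅ Z^6, C_2 ≅ Z^4.

The boundary map ∂_1: C_1 → C_0 sends each edge [p,q] (with p < q) to q − p. For instance
  ∂[3,4] = [4] − [3].
The 4×6 boundary matrix has rank 3 and Smith normal form diag(1,1,1).

Boundary ∂_2: C_2 → C_1 acts by ∂[p,q,r] = [q,r] − [p,r] + [p,q]. For instance
  ∂[1,2,3] = [2,3] − [1,3] + [1,2],
  ∂[1,2,4] = [2,4] − [1,4] + [1,2].
As a 6×4 matrix over Z this has rank 3, with invariant factors (1,1,1).

Computing H_k = (kernel of ∂_k) / (image of ∂_{k+1}):

  H_0: rank C_0 − rank ∂_1 = 4 − 3 = 1, and the invariant factors of ∂_1 are all 1, so H_0 = Z.
  H_1: rank ker ∂_1 − rank ∂_2 = (6 − 3) − 3 = 0, and the invariant factors of ∂_2 are all 1, so H_1 = 0.
  H_2: rank ker ∂_2 − rank ∂_3 = (4 − 3) − 0 = 1, and there is no ∂_3, so H_2 = Z.

(K is a triangulation of the 2-sphere S^2.)

H_0 = Z,  H_1 = 0,  H_2 = Z.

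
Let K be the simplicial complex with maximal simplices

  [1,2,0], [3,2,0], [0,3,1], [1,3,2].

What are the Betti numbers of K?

b_0 = 1, b_1 = 0, b_2 = 1.

Take the total order 0 < 1 < 2 < 3 on the vertex set. Then K (dimension 2) consists of the simplices:

  0-simplices (4): [0], [1], [2], [3]
  1-simplices (6): [0,1], [0,2], [0,3], [1,2], [1,3], [2,3]
  2-simplices (4): [0,1,2], [0,1,3], [0,2,3], [1,2,3]

giving chain groups C_0 ≅ Z^4, C_1 ≅ Z^6, C_2 ≅ Z^4.

∂_1: C_1 → C_0 is given by ∂[p,q] = [q] − [p]. For instance
  ∂[2,3] = [3] − [2].
As a 4×6 matrix over Z this has rank 3, with invariant factors (1,1,1).

Boundary ∂_2: C_2 → C_1 acts by ∂[p,q,r] = [q,r] − [p,r] + [p,q]. For instance
  ∂[0,1,2] = [1,2] − [0,2] + [0,1],
  ∂[0,2,3] = [2,3] − [0,3] + [0,2].
The 6×4 boundary matrix has rank 3 and Smith normal form diag(1,1,1).

Now H_k = ker ∂_k / im ∂_{k+1}, so:

  H_0: rank C_0 − rank ∂_1 = 4 − 3 = 1, and the invariant factors of ∂_1 are all 1, so H_0 ≅ Z.
  H_1: rank ker ∂_1 − rank ∂_2 = (6 − 3) − 3 = 0, and the invariant factors of ∂_2 are all 1, so H_1 ≅ 0.
  H_2: rank ker ∂_2 − rank ∂_3 = (4 − 3) − 0 = 1, and there is no ∂_3, so H_2 ≅ Z.

Hence the Betti numbers are b_0 = 1, b_1 = 0, b_2 = 1.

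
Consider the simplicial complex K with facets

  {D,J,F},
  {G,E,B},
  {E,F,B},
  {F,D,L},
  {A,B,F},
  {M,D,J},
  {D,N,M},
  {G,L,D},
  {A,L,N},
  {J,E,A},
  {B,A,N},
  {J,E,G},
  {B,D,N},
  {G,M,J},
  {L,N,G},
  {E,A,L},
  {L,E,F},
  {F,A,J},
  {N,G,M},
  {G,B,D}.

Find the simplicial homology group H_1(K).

Take the total order A < B < D < E < F < G < J < L < M < N on the vertex set. Then K (dimension 2) consists of the simplices:

  0-simplices (10): A, B, D, E, F, G, J, L, M, N
  1-simplices (30): AB, AE, AF, AJ, AL, AN, BD, BE, BF, BG, BN, DF, DG, DJ, DL, DM, DN, EF, EG, EJ, EL, FJ, FL, GJ, GL, GM, GN, JM, LN, MN
  2-simplices (20): ABF, ABN, AEJ, AEL, AFJ, ALN, BDG, BDN, BEF, BEG, DFJ, DFL, DGL, DJM, DMN, EFL, EGJ, GJM, GLN, GMN

so the chain groups are C_0 ≅ Z^10, C_1 ≅ Z^30, C_2 ≅ Z^20.

Boundary ∂_1: C_1 → C_0 sends each edge [p,q] (with p < q) to q − p.
This gives a 10×30 integer matrix of rank 9; reducing to Smith normal form yields diagonal entries (1,1,1,1,1,1,1,1,1).

The boundary map ∂_2: C_2 → C_1 acts by ∂[p,q,r] = [q,r] − [p,r] + [p,q]. For instance
  ∂ABF = BF − AF + AB,
  ∂DGL = GL − DL + DG.
The 30×20 boundary matrix has rank 20 and Smith normal form diag(1,1,1,1,1,1,1,1,1,1,1,1,1,1,1,1,1,1,1,2).

From H_k ≅ ker(∂_k) / im(∂_{k+1}) we obtain:

  H_1: rank ker ∂_1 − rank ∂_2 = (30 − 9) − 20 = 1, and ∂_2 has invariant factor 2 > 1, so H_1 = Z ⊕ Z/2.

H_1 ≅ Z ⊕ Z/2.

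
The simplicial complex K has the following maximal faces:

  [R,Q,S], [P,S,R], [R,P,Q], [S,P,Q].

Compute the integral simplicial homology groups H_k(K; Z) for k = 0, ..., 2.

Fix the vertex order P < Q < R < S and write every simplex with vertices in increasing order. Then dim K = 2 and the simplices of K are:

  0-simplices (4): P, Q, R, S
  1-simplices (6): PQ, PR, PS, QR, QS, RS
  2-simplices (4): PQR, PQS, PRS, QRS

giving chain groups C_0 ≅ Z^4, C_1 ≅ Z^6, C_2 ≅ Z^4.

The boundary map ∂_1: C_1 → C_0 maps an edge to its endpoints' difference, ∂[p,q] = q − p.
The resulting 4×6 matrix has rank 3, and its Smith normal form has invariant factors (1,1,1).

∂_2: C_2 → C_1 sends each 2-simplex [p,q,r] to [q,r] − [p,r] + [p,q]. For instance
  ∂QRS = RS − QS + QR,
  ∂PRS = RS − PS + PR.
The 6×4 boundary matrix has rank 3 and Smith normal form diag(1,1,1).

Now H_k = ker ∂_k / im ∂_{k+1}, so:

  H_0: rank C_0 − rank ∂_1 = 4 − 3 = 1, and the invariant factors of ∂_1 are all 1, so H_0 = Z.
  H_1: rank ker ∂_1 − rank ∂_2 = (6 − 3) − 3 = 0, and the invariant factors of ∂_2 are all 1, so H_1 = 0.
  H_2: rank ker ∂_2 − rank ∂_3 = (4 − 3) − 0 = 1, and there is no ∂_3, so H_2 = Z.

H_0 = Z,  H_1 = 0,  H_2 = Z.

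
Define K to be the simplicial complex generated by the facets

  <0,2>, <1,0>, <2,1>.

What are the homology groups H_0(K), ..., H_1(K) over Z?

Take the total order 0 < 1 < 2 on the vertex set. Then K (dimension 1) consists of the simplices:

  0-simplices (3): [0], [1], [2]
  1-simplices (3): [0,1], [0,2], [1,2]

Hence C_0 ≅ Z^3, C_1 ≅ Z^3.

∂_1: C_1 → C_0 maps an edge to its endpoints' difference, ∂[p,q] = q − p.
The 3×3 boundary matrix has rank 2 and Smith normal form diag(1,1).

Computing H_k = (kernel of ∂_k) / (image of ∂_{k+1}):

  H_0: rank C_0 − rank ∂_1 = 3 − 2 = 1, and the invariant factors of ∂_1 are all 1, so H_0 = Z.
  H_1: rank ker ∂_1 − rank ∂_2 = (3 − 2) − 0 = 1, and there is no ∂_2, so H_1 = Z.

H_0 = Z,  H_1 = Z.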